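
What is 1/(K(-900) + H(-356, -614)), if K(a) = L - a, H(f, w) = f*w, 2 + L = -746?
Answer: 1/218736 ≈ 4.5717e-6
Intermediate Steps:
L = -748 (L = -2 - 746 = -748)
K(a) = -748 - a
1/(K(-900) + H(-356, -614)) = 1/((-748 - 1*(-900)) - 356*(-614)) = 1/((-748 + 900) + 218584) = 1/(152 + 218584) = 1/218736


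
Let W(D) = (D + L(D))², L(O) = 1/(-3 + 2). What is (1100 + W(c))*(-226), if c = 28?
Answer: -413354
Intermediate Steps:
L(O) = -1 (L(O) = 1/(-1) = -1)
W(D) = (-1 + D)² (W(D) = (D - 1)² = (-1 + D)²)
(1100 + W(c))*(-226) = (1100 + (-1 + 28)²)*(-226) = (1100 + 27²)*(-226) = (1100 + 729)*(-226) = 1829*(-226) = -413354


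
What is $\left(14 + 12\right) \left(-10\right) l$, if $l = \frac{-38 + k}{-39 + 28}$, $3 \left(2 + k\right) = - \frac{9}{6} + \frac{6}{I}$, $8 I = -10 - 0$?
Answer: $- \frac{10946}{11} \approx -995.09$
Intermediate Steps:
$I = - \frac{5}{4}$ ($I = \frac{-10 - 0}{8} = \frac{-10 + 0}{8} = \frac{1}{8} \left(-10\right) = - \frac{5}{4} \approx -1.25$)
$k = - \frac{41}{10}$ ($k = -2 + \frac{- \frac{9}{6} + \frac{6}{- \frac{5}{4}}}{3} = -2 + \frac{\left(-9\right) \frac{1}{6} + 6 \left(- \frac{4}{5}\right)}{3} = -2 + \frac{- \frac{3}{2} - \frac{24}{5}}{3} = -2 + \frac{1}{3} \left(- \frac{63}{10}\right) = -2 - \frac{21}{10} = - \frac{41}{10} \approx -4.1$)
$l = \frac{421}{110}$ ($l = \frac{-38 - \frac{41}{10}}{-39 + 28} = - \frac{421}{10 \left(-11\right)} = \left(- \frac{421}{10}\right) \left(- \frac{1}{11}\right) = \frac{421}{110} \approx 3.8273$)
$\left(14 + 12\right) \left(-10\right) l = \left(14 + 12\right) \left(-10\right) \frac{421}{110} = 26 \left(-10\right) \frac{421}{110} = \left(-260\right) \frac{421}{110} = - \frac{10946}{11}$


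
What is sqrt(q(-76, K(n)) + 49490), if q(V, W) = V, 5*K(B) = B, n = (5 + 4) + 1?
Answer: sqrt(49414) ≈ 222.29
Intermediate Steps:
n = 10 (n = 9 + 1 = 10)
K(B) = B/5
sqrt(q(-76, K(n)) + 49490) = sqrt(-76 + 49490) = sqrt(49414)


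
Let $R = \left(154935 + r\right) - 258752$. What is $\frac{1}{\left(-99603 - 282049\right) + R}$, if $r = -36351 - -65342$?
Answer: $- \frac{1}{456478} \approx -2.1907 \cdot 10^{-6}$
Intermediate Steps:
$r = 28991$ ($r = -36351 + 65342 = 28991$)
$R = -74826$ ($R = \left(154935 + 28991\right) - 258752 = 183926 - 258752 = -74826$)
$\frac{1}{\left(-99603 - 282049\right) + R} = \frac{1}{\left(-99603 - 282049\right) - 74826} = \frac{1}{-381652 - 74826} = \frac{1}{-456478} = - \frac{1}{456478}$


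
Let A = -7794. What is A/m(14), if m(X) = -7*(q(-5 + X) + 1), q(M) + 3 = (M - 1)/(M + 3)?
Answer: -11691/14 ≈ -835.07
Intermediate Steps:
q(M) = -3 + (-1 + M)/(3 + M) (q(M) = -3 + (M - 1)/(M + 3) = -3 + (-1 + M)/(3 + M))
m(X) = -7 + 14*X/(-2 + X) (m(X) = -7*(2*(-5 - (-5 + X))/(3 + (-5 + X)) + 1) = -7*(2*(-5 + (5 - X))/(-2 + X) + 1) = -7*(2*(-X)/(-2 + X) + 1) = -7*(-2*X/(-2 + X) + 1) = -7*(1 - 2*X/(-2 + X)) = -7 + 14*X/(-2 + X))
A/m(14) = -7794*(-2 + 14)/(7*(2 + 14)) = -7794/(7*16/12) = -7794/(7*(1/12)*16) = -7794/28/3 = -7794*3/28 = -11691/14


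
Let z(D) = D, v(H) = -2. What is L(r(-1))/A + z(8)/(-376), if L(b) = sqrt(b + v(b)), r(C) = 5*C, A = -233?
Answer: -1/47 - I*sqrt(7)/233 ≈ -0.021277 - 0.011355*I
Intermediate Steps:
L(b) = sqrt(-2 + b) (L(b) = sqrt(b - 2) = sqrt(-2 + b))
L(r(-1))/A + z(8)/(-376) = sqrt(-2 + 5*(-1))/(-233) + 8/(-376) = sqrt(-2 - 5)*(-1/233) + 8*(-1/376) = sqrt(-7)*(-1/233) - 1/47 = (I*sqrt(7))*(-1/233) - 1/47 = -I*sqrt(7)/233 - 1/47 = -1/47 - I*sqrt(7)/233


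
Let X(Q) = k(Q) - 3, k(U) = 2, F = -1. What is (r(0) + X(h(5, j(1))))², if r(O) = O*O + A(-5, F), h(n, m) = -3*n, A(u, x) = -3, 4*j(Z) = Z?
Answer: 16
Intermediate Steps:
j(Z) = Z/4
r(O) = -3 + O² (r(O) = O*O - 3 = O² - 3 = -3 + O²)
X(Q) = -1 (X(Q) = 2 - 3 = -1)
(r(0) + X(h(5, j(1))))² = ((-3 + 0²) - 1)² = ((-3 + 0) - 1)² = (-3 - 1)² = (-4)² = 16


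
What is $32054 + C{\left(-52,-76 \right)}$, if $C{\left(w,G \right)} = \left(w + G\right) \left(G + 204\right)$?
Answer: $15670$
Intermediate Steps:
$C{\left(w,G \right)} = \left(204 + G\right) \left(G + w\right)$ ($C{\left(w,G \right)} = \left(G + w\right) \left(204 + G\right) = \left(204 + G\right) \left(G + w\right)$)
$32054 + C{\left(-52,-76 \right)} = 32054 + \left(\left(-76\right)^{2} + 204 \left(-76\right) + 204 \left(-52\right) - -3952\right) = 32054 + \left(5776 - 15504 - 10608 + 3952\right) = 32054 - 16384 = 15670$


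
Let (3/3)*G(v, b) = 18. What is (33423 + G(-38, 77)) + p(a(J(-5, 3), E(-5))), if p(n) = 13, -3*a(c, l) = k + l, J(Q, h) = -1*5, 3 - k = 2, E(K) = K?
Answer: 33454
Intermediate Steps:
k = 1 (k = 3 - 1*2 = 3 - 2 = 1)
G(v, b) = 18
J(Q, h) = -5
a(c, l) = -⅓ - l/3 (a(c, l) = -(1 + l)/3 = -⅓ - l/3)
(33423 + G(-38, 77)) + p(a(J(-5, 3), E(-5))) = (33423 + 18) + 13 = 33441 + 13 = 33454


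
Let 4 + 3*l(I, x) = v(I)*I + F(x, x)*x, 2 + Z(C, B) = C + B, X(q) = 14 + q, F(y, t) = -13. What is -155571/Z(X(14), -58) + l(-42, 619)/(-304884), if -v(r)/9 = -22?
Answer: 35573462509/7317216 ≈ 4861.6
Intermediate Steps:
v(r) = 198 (v(r) = -9*(-22) = 198)
Z(C, B) = -2 + B + C (Z(C, B) = -2 + (C + B) = -2 + (B + C) = -2 + B + C)
l(I, x) = -4/3 + 66*I - 13*x/3 (l(I, x) = -4/3 + (198*I - 13*x)/3 = -4/3 + (-13*x + 198*I)/3 = -4/3 + (66*I - 13*x/3) = -4/3 + 66*I - 13*x/3)
-155571/Z(X(14), -58) + l(-42, 619)/(-304884) = -155571/(-2 - 58 + (14 + 14)) + (-4/3 + 66*(-42) - 13/3*619)/(-304884) = -155571/(-2 - 58 + 28) + (-4/3 - 2772 - 8047/3)*(-1/304884) = -155571/(-32) - 16367/3*(-1/304884) = -155571*(-1/32) + 16367/914652 = 155571/32 + 16367/914652 = 35573462509/7317216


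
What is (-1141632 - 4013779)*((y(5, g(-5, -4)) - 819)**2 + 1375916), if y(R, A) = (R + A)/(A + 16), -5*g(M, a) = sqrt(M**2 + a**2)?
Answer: -426563001782411549515/40436881 - 2952332823163020*sqrt(41)/40436881 ≈ -1.0549e+13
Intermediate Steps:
g(M, a) = -sqrt(M**2 + a**2)/5
y(R, A) = (A + R)/(16 + A)
(-1141632 - 4013779)*((y(5, g(-5, -4)) - 819)**2 + 1375916) = (-1141632 - 4013779)*(((-sqrt((-5)**2 + (-4)**2)/5 + 5)/(16 - sqrt((-5)**2 + (-4)**2)/5) - 819)**2 + 1375916) = -5155411*(((-sqrt(25 + 16)/5 + 5)/(16 - sqrt(25 + 16)/5) - 819)**2 + 1375916) = -5155411*(((-sqrt(41)/5 + 5)/(16 - sqrt(41)/5) - 819)**2 + 1375916) = -5155411*(((5 - sqrt(41)/5)/(16 - sqrt(41)/5) - 819)**2 + 1375916) = -5155411*((-819 + (5 - sqrt(41)/5)/(16 - sqrt(41)/5))**2 + 1375916) = -5155411*(1375916 + (-819 + (5 - sqrt(41)/5)/(16 - sqrt(41)/5))**2) = -7093412481476 - 5155411*(-819 + (5 - sqrt(41)/5)/(16 - sqrt(41)/5))**2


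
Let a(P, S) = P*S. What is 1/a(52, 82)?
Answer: 1/4264 ≈ 0.00023452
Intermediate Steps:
1/a(52, 82) = 1/(52*82) = 1/4264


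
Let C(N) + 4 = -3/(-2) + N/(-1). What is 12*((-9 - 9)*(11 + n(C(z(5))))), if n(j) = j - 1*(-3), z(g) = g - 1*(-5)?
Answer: -324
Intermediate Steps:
z(g) = 5 + g (z(g) = g + 5 = 5 + g)
C(N) = -5/2 - N (C(N) = -4 + (-3/(-2) + N/(-1)) = -4 + (-3*(-½) + N*(-1)) = -4 + (3/2 - N) = -5/2 - N)
n(j) = 3 + j (n(j) = j + 3 = 3 + j)
12*((-9 - 9)*(11 + n(C(z(5))))) = 12*((-9 - 9)*(11 + (3 + (-5/2 - (5 + 5))))) = 12*(-18*(11 + (3 + (-5/2 - 1*10)))) = 12*(-18*(11 + (3 + (-5/2 - 10)))) = 12*(-18*(11 + (3 - 25/2))) = 12*(-18*(11 - 19/2)) = 12*(-18*3/2) = 12*(-27) = -324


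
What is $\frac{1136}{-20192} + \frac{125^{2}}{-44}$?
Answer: $- \frac{9860937}{27764} \approx -355.17$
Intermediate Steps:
$\frac{1136}{-20192} + \frac{125^{2}}{-44} = 1136 \left(- \frac{1}{20192}\right) + 15625 \left(- \frac{1}{44}\right) = - \frac{71}{1262} - \frac{15625}{44} = - \frac{9860937}{27764}$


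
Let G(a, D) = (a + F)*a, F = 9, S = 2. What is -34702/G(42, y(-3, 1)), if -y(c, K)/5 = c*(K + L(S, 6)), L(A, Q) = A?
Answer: -17351/1071 ≈ -16.201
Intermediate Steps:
y(c, K) = -5*c*(2 + K) (y(c, K) = -5*c*(K + 2) = -5*c*(2 + K))
G(a, D) = a*(9 + a) (G(a, D) = (a + 9)*a = (9 + a)*a = a*(9 + a))
-34702/G(42, y(-3, 1)) = -34702*1/(42*(9 + 42)) = -34702/(42*51) = -34702/2142 = -34702*1/2142 = -17351/1071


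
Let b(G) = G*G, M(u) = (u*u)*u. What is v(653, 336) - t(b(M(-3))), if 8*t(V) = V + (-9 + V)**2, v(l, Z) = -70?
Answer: -519689/8 ≈ -64961.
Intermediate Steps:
M(u) = u**3 (M(u) = u**2*u = u**3)
b(G) = G**2
t(V) = V/8 + (-9 + V)**2/8 (t(V) = (V + (-9 + V)**2)/8 = V/8 + (-9 + V)**2/8)
v(653, 336) - t(b(M(-3))) = -70 - (((-3)**3)**2/8 + (-9 + ((-3)**3)**2)**2/8) = -70 - ((1/8)*(-27)**2 + (-9 + (-27)**2)**2/8) = -70 - ((1/8)*729 + (-9 + 729)**2/8) = -70 - (729/8 + (1/8)*720**2) = -70 - (729/8 + (1/8)*518400) = -70 - (729/8 + 64800) = -70 - 1*519129/8 = -70 - 519129/8 = -519689/8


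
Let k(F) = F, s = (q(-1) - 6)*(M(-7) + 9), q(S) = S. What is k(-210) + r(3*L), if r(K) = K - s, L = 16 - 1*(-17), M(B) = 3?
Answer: -27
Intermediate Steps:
s = -84 (s = (-1 - 6)*(3 + 9) = -7*12 = -84)
L = 33 (L = 16 + 17 = 33)
r(K) = 84 + K (r(K) = K - 1*(-84) = K + 84 = 84 + K)
k(-210) + r(3*L) = -210 + (84 + 3*33) = -210 + (84 + 99) = -210 + 183 = -27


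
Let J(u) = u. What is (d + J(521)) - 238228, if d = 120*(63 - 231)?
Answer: -257867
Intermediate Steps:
d = -20160 (d = 120*(-168) = -20160)
(d + J(521)) - 238228 = (-20160 + 521) - 238228 = -19639 - 238228 = -257867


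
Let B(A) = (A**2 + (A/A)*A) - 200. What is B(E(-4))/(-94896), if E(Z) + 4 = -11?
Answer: -5/47448 ≈ -0.00010538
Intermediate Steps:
E(Z) = -15 (E(Z) = -4 - 11 = -15)
B(A) = -200 + A + A**2 (B(A) = (A**2 + 1*A) - 200 = (A**2 + A) - 200 = (A + A**2) - 200 = -200 + A + A**2)
B(E(-4))/(-94896) = (-200 - 15 + (-15)**2)/(-94896) = (-200 - 15 + 225)*(-1/94896) = 10*(-1/94896) = -5/47448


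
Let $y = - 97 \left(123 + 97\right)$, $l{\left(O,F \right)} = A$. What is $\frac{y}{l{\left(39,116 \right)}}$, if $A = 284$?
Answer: $- \frac{5335}{71} \approx -75.141$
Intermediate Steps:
$l{\left(O,F \right)} = 284$
$y = -21340$ ($y = \left(-97\right) 220 = -21340$)
$\frac{y}{l{\left(39,116 \right)}} = - \frac{21340}{284} = \left(-21340\right) \frac{1}{284} = - \frac{5335}{71}$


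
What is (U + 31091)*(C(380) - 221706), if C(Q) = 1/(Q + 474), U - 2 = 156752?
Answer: -5080856328705/122 ≈ -4.1646e+10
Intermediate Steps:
U = 156754 (U = 2 + 156752 = 156754)
C(Q) = 1/(474 + Q)
(U + 31091)*(C(380) - 221706) = (156754 + 31091)*(1/(474 + 380) - 221706) = 187845*(1/854 - 221706) = 187845*(-189336923/854) = -5080856328705/122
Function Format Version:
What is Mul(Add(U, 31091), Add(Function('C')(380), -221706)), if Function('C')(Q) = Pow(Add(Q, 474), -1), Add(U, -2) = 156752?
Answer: Rational(-5080856328705, 122) ≈ -4.1646e+10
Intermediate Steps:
U = 156754 (U = Add(2, 156752) = 156754)
Function('C')(Q) = Pow(Add(474, Q), -1)
Mul(Add(U, 31091), Add(Function('C')(380), -221706)) = Mul(Add(156754, 31091), Add(Pow(Add(474, 380), -1), -221706)) = Mul(187845, Add(Pow(854, -1), -221706)) = Mul(187845, Add(Rational(1, 854), -221706)) = Mul(187845, Rational(-189336923, 854)) = Rational(-5080856328705, 122)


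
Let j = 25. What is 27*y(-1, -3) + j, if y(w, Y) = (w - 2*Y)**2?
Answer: 700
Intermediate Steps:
27*y(-1, -3) + j = 27*(-1*(-1) + 2*(-3))**2 + 25 = 27*(1 - 6)**2 + 25 = 27*(-5)**2 + 25 = 27*25 + 25 = 675 + 25 = 700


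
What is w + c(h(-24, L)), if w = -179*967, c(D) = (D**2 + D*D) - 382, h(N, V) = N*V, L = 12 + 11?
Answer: 435933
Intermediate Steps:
L = 23
c(D) = -382 + 2*D**2 (c(D) = (D**2 + D**2) - 382 = 2*D**2 - 382 = -382 + 2*D**2)
w = -173093
w + c(h(-24, L)) = -173093 + (-382 + 2*(-24*23)**2) = -173093 + (-382 + 2*(-552)**2) = -173093 + (-382 + 2*304704) = -173093 + (-382 + 609408) = -173093 + 609026 = 435933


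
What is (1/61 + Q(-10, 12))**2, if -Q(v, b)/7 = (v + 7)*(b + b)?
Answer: 945255025/3721 ≈ 2.5403e+5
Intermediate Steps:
Q(v, b) = -14*b*(7 + v) (Q(v, b) = -7*(v + 7)*(b + b) = -7*(7 + v)*2*b = -14*b*(7 + v))
(1/61 + Q(-10, 12))**2 = (1/61 - 14*12*(7 - 10))**2 = (1/61 - 14*12*(-3))**2 = (1/61 + 504)**2 = (30745/61)**2 = 945255025/3721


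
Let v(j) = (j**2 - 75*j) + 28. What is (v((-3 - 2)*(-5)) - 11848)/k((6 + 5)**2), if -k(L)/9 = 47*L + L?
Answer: 6535/26136 ≈ 0.25004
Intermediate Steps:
v(j) = 28 + j**2 - 75*j
k(L) = -432*L (k(L) = -9*(47*L + L) = -432*L)
(v((-3 - 2)*(-5)) - 11848)/k((6 + 5)**2) = ((28 + ((-3 - 2)*(-5))**2 - 75*(-3 - 2)*(-5)) - 11848)/((-432*(6 + 5)**2)) = ((28 + (-5*(-5))**2 - (-375)*(-5)) - 11848)/((-432*11**2)) = ((28 + 25**2 - 75*25) - 11848)/((-432*121)) = ((28 + 625 - 1875) - 11848)/(-52272) = (-1222 - 11848)*(-1/52272) = -13070*(-1/52272) = 6535/26136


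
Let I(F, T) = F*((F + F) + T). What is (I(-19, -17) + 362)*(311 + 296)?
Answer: 854049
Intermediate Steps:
I(F, T) = F*(T + 2*F) (I(F, T) = F*(2*F + T) = F*(T + 2*F))
(I(-19, -17) + 362)*(311 + 296) = (-19*(-17 + 2*(-19)) + 362)*(311 + 296) = (-19*(-17 - 38) + 362)*607 = (-19*(-55) + 362)*607 = (1045 + 362)*607 = 1407*607 = 854049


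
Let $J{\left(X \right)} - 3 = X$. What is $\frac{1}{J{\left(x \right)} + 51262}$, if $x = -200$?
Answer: $\frac{1}{51065} \approx 1.9583 \cdot 10^{-5}$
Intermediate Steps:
$J{\left(X \right)} = 3 + X$
$\frac{1}{J{\left(x \right)} + 51262} = \frac{1}{\left(3 - 200\right) + 51262} = \frac{1}{-197 + 51262} = \frac{1}{51065}$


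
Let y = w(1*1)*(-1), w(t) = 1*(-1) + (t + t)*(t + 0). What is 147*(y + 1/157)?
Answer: -22932/157 ≈ -146.06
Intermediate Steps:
w(t) = -1 + 2*t² (w(t) = -1 + (2*t)*t = -1 + 2*t²)
y = -1 (y = (-1 + 2*(1*1)²)*(-1) = (-1 + 2*1²)*(-1) = (-1 + 2*1)*(-1) = (-1 + 2)*(-1) = 1*(-1) = -1)
147*(y + 1/157) = 147*(-1 + 1/157) = 147*(-156/157) = -22932/157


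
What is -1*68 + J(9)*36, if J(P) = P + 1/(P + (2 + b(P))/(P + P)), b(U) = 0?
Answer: 10658/41 ≈ 259.95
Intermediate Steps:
J(P) = P + 1/(P + 1/P) (J(P) = P + 1/(P + (2 + 0)/(P + P)) = P + 1/(P + 2/((2*P))) = P + 1/(P + 2*(1/(2*P))) = P + 1/(P + 1/P))
-1*68 + J(9)*36 = -1*68 + (9*(2 + 9²)/(1 + 9²))*36 = -68 + (9*(2 + 81)/(1 + 81))*36 = -68 + (9*83/82)*36 = -68 + (9*(1/82)*83)*36 = -68 + (747/82)*36 = -68 + 13446/41 = 10658/41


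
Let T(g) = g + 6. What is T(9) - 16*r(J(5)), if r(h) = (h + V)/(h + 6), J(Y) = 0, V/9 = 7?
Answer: -153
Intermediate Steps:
V = 63 (V = 9*7 = 63)
T(g) = 6 + g
r(h) = (63 + h)/(6 + h) (r(h) = (h + 63)/(h + 6) = (63 + h)/(6 + h))
T(9) - 16*r(J(5)) = (6 + 9) - 16*(63 + 0)/(6 + 0) = 15 - 16*63/6 = 15 - 8*63/3 = 15 - 16*21/2 = 15 - 168 = -153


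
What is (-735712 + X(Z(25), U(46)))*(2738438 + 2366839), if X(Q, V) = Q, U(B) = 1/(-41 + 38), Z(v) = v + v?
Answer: -3755758288374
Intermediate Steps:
Z(v) = 2*v
U(B) = -1/3 (U(B) = 1/(-3) = -1/3)
(-735712 + X(Z(25), U(46)))*(2738438 + 2366839) = (-735712 + 2*25)*(2738438 + 2366839) = (-735712 + 50)*5105277 = -735662*5105277 = -3755758288374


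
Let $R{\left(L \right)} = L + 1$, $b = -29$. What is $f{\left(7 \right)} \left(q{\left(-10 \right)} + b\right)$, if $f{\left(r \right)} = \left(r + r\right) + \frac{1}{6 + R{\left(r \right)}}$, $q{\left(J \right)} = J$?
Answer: $- \frac{7683}{14} \approx -548.79$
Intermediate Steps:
$R{\left(L \right)} = 1 + L$
$f{\left(r \right)} = \frac{1}{7 + r} + 2 r$ ($f{\left(r \right)} = \left(r + r\right) + \frac{1}{6 + \left(1 + r\right)} = 2 r + \frac{1}{7 + r} = \frac{1}{7 + r} + 2 r$)
$f{\left(7 \right)} \left(q{\left(-10 \right)} + b\right) = \frac{1 + 2 \cdot 7^{2} + 14 \cdot 7}{7 + 7} \left(-10 - 29\right) = \frac{1 + 2 \cdot 49 + 98}{14} \left(-39\right) = \frac{1 + 98 + 98}{14} \left(-39\right) = \frac{1}{14} \cdot 197 \left(-39\right) = \frac{197}{14} \left(-39\right) = - \frac{7683}{14}$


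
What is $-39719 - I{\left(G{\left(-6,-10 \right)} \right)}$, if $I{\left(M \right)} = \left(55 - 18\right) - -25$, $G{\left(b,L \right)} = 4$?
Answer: $-39781$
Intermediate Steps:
$I{\left(M \right)} = 62$ ($I{\left(M \right)} = \left(55 - 18\right) + 25 = 37 + 25 = 62$)
$-39719 - I{\left(G{\left(-6,-10 \right)} \right)} = -39719 - 62 = -39781$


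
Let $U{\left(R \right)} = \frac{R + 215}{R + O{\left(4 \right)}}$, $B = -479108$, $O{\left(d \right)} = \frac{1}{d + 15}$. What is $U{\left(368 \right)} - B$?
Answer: $\frac{3350413321}{6993} \approx 4.7911 \cdot 10^{5}$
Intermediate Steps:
$O{\left(d \right)} = \frac{1}{15 + d}$
$U{\left(R \right)} = \frac{215 + R}{\frac{1}{19} + R}$ ($U{\left(R \right)} = \frac{R + 215}{R + \frac{1}{15 + 4}} = \frac{215 + R}{R + \frac{1}{19}} = \frac{215 + R}{\frac{1}{19} + R}$)
$U{\left(368 \right)} - B = \frac{19 \left(215 + 368\right)}{1 + 19 \cdot 368} - -479108 = 19 \frac{1}{1 + 6992} \cdot 583 + 479108 = 19 \cdot \frac{1}{6993} \cdot 583 + 479108 = \frac{11077}{6993} + 479108 = \frac{3350413321}{6993}$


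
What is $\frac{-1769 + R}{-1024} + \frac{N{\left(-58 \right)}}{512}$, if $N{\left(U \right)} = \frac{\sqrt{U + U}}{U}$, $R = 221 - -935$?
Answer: $\frac{613}{1024} - \frac{i \sqrt{29}}{14848} \approx 0.59863 - 0.00036269 i$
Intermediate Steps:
$R = 1156$ ($R = 221 + 935 = 1156$)
$N{\left(U \right)} = \frac{\sqrt{2}}{\sqrt{U}}$ ($N{\left(U \right)} = \frac{\sqrt{2 U}}{U} = \frac{\sqrt{2} \sqrt{U}}{U} = \frac{\sqrt{2}}{\sqrt{U}}$)
$\frac{-1769 + R}{-1024} + \frac{N{\left(-58 \right)}}{512} = \frac{-1769 + 1156}{-1024} + \frac{\sqrt{2} \frac{1}{\sqrt{-58}}}{512} = \left(-613\right) \left(- \frac{1}{1024}\right) + \sqrt{2} \left(- \frac{i \sqrt{58}}{58}\right) \frac{1}{512} = \frac{613}{1024} + - \frac{i \sqrt{29}}{29} \cdot \frac{1}{512} = \frac{613}{1024} - \frac{i \sqrt{29}}{14848}$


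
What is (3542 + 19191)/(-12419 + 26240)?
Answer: 22733/13821 ≈ 1.6448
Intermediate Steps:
(3542 + 19191)/(-12419 + 26240) = 22733/13821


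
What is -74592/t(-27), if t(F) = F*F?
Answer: -8288/81 ≈ -102.32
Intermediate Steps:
t(F) = F²
-74592/t(-27) = -74592/((-27)²) = -74592/729 = -74592*1/729 = -8288/81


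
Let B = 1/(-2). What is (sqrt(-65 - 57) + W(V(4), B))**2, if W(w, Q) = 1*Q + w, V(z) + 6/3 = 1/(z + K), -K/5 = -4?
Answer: (59 - 24*I*sqrt(122))**2/576 ≈ -115.96 - 54.306*I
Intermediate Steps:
B = -1/2 ≈ -0.50000
K = 20 (K = -5*(-4) = 20)
V(z) = -2 + 1/(20 + z) (V(z) = -2 + 1/(z + 20) = -2 + 1/(20 + z))
W(w, Q) = Q + w
(sqrt(-65 - 57) + W(V(4), B))**2 = (sqrt(-65 - 57) + (-1/2 + (-39 - 2*4)/(20 + 4)))**2 = (sqrt(-122) + (-1/2 + (-39 - 8)/24))**2 = (I*sqrt(122) + (-1/2 + (1/24)*(-47)))**2 = (I*sqrt(122) + (-1/2 - 47/24))**2 = (I*sqrt(122) - 59/24)**2 = (-59/24 + I*sqrt(122))**2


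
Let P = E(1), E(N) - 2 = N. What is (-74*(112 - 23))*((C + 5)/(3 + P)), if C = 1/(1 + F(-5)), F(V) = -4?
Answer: -46102/9 ≈ -5122.4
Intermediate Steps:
E(N) = 2 + N
P = 3 (P = 2 + 1 = 3)
C = -1/3 (C = 1/(1 - 4) = 1/(-3) = -1/3 ≈ -0.33333)
(-74*(112 - 23))*((C + 5)/(3 + P)) = (-74*(112 - 23))*((-1/3 + 5)/(3 + 3)) = (-74*89)*((14/3)/6) = -92204/(3*6) = -6586*7/9 = -46102/9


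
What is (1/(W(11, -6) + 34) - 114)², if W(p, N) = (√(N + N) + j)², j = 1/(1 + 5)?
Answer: 36*(-226209913*I + 13735632*√3)/(-627121*I + 38064*√3) ≈ 12986.0 + 0.54088*I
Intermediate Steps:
j = ⅙ (j = 1/6 = ⅙ ≈ 0.16667)
W(p, N) = (⅙ + √2*√N)² (W(p, N) = (√(N + N) + ⅙)² = (√(2*N) + ⅙)² = (√2*√N + ⅙)² = (⅙ + √2*√N)²)
(1/(W(11, -6) + 34) - 114)² = (1/((1 + 6*√2*√(-6))²/36 + 34) - 114)² = (1/((1 + 6*√2*(I*√6))²/36 + 34) - 114)² = (1/((1 + 12*I*√3)²/36 + 34) - 114)² = (1/(34 + (1 + 12*I*√3)²/36) - 114)² = (-114 + 1/(34 + (1 + 12*I*√3)²/36))²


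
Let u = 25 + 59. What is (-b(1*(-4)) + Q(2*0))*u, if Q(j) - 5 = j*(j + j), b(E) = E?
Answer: 756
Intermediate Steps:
u = 84
Q(j) = 5 + 2*j² (Q(j) = 5 + j*(j + j) = 5 + j*(2*j) = 5 + 2*j²)
(-b(1*(-4)) + Q(2*0))*u = (-(-4) + (5 + 2*(2*0)²))*84 = (-1*(-4) + (5 + 2*0²))*84 = (4 + (5 + 2*0))*84 = (4 + (5 + 0))*84 = (4 + 5)*84 = 9*84 = 756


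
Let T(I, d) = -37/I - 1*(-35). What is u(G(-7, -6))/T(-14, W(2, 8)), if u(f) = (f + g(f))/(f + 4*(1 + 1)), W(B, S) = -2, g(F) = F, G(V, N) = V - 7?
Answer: 196/1581 ≈ 0.12397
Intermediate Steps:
G(V, N) = -7 + V
T(I, d) = 35 - 37/I (T(I, d) = -37/I + 35 = 35 - 37/I)
u(f) = 2*f/(8 + f) (u(f) = (f + f)/(f + 4*(1 + 1)) = (2*f)/(f + 4*2) = (2*f)/(f + 8) = (2*f)/(8 + f) = 2*f/(8 + f))
u(G(-7, -6))/T(-14, W(2, 8)) = (2*(-7 - 7)/(8 + (-7 - 7)))/(35 - 37/(-14)) = (2*(-14)/(8 - 14))/(35 - 37*(-1/14)) = (2*(-14)/(-6))/(35 + 37/14) = (2*(-14)*(-⅙))/(527/14) = (14/3)*(14/527) = 196/1581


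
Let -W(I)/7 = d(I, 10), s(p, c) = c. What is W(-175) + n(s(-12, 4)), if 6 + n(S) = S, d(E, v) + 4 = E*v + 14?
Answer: 12178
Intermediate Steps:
d(E, v) = 10 + E*v (d(E, v) = -4 + (E*v + 14) = -4 + (14 + E*v) = 10 + E*v)
n(S) = -6 + S
W(I) = -70 - 70*I (W(I) = -7*(10 + I*10) = -7*(10 + 10*I) = -70 - 70*I)
W(-175) + n(s(-12, 4)) = (-70 - 70*(-175)) + (-6 + 4) = (-70 + 12250) - 2 = 12180 - 2 = 12178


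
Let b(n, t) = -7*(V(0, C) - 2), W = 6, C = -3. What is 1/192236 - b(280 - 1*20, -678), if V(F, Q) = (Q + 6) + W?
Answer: 9419565/192236 ≈ 49.000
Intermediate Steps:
V(F, Q) = 12 + Q (V(F, Q) = (Q + 6) + 6 = (6 + Q) + 6 = 12 + Q)
b(n, t) = -49 (b(n, t) = -7*((12 - 3) - 2) = -7*(9 - 2) = -7*7 = -49)
1/192236 - b(280 - 1*20, -678) = 1/192236 - 1*(-49) = 1/192236 + 49 = 9419565/192236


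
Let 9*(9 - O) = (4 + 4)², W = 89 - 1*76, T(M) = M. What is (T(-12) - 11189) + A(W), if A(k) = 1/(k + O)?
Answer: -1500925/134 ≈ -11201.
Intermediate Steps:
W = 13 (W = 89 - 76 = 13)
O = 17/9 (O = 9 - (4 + 4)²/9 = 9 - ⅑*8² = 9 - ⅑*64 = 9 - 64/9 = 17/9 ≈ 1.8889)
A(k) = 1/(17/9 + k) (A(k) = 1/(k + 17/9) = 1/(17/9 + k))
(T(-12) - 11189) + A(W) = (-12 - 11189) + 9/(17 + 9*13) = -11201 + 9/(17 + 117) = -11201 + 9/134 = -1500925/134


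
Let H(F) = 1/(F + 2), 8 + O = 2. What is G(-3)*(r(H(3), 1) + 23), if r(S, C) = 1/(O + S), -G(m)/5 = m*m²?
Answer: 89370/29 ≈ 3081.7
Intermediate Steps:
O = -6 (O = -8 + 2 = -6)
G(m) = -5*m³ (G(m) = -5*m*m² = -5*m³)
H(F) = 1/(2 + F)
r(S, C) = 1/(-6 + S)
G(-3)*(r(H(3), 1) + 23) = (-5*(-3)³)*(1/(-6 + 1/(2 + 3)) + 23) = (-5*(-27))*(1/(-6 + 1/5) + 23) = 135*(1/(-6 + ⅕) + 23) = 135*(1/(-29/5) + 23) = 135*(-5/29 + 23) = 135*(662/29) = 89370/29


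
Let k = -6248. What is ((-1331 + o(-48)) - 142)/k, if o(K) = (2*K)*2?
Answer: 1665/6248 ≈ 0.26649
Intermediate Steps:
o(K) = 4*K
((-1331 + o(-48)) - 142)/k = ((-1331 + 4*(-48)) - 142)/(-6248) = ((-1331 - 192) - 142)*(-1/6248) = (-1523 - 142)*(-1/6248) = -1665*(-1/6248) = 1665/6248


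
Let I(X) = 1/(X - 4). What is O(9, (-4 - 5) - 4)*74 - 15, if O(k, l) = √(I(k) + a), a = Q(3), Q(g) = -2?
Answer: -15 + 222*I*√5/5 ≈ -15.0 + 99.281*I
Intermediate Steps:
I(X) = 1/(-4 + X)
a = -2
O(k, l) = √(-2 + 1/(-4 + k)) (O(k, l) = √(1/(-4 + k) - 2) = √(-2 + 1/(-4 + k)))
O(9, (-4 - 5) - 4)*74 - 15 = √((9 - 2*9)/(-4 + 9))*74 - 15 = √((9 - 18)/5)*74 - 15 = √((⅕)*(-9))*74 - 15 = √(-9/5)*74 - 15 = (3*I*√5/5)*74 - 15 = 222*I*√5/5 - 15 = -15 + 222*I*√5/5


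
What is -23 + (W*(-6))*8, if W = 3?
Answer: -167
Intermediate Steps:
-23 + (W*(-6))*8 = -23 + (3*(-6))*8 = -23 - 18*8 = -23 - 144 = -167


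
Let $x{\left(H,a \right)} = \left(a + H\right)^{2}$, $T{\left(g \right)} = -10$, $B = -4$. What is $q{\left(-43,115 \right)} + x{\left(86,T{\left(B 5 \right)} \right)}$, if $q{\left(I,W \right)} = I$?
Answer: $5733$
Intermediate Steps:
$x{\left(H,a \right)} = \left(H + a\right)^{2}$
$q{\left(-43,115 \right)} + x{\left(86,T{\left(B 5 \right)} \right)} = -43 + \left(86 - 10\right)^{2} = -43 + 76^{2} = -43 + 5776 = 5733$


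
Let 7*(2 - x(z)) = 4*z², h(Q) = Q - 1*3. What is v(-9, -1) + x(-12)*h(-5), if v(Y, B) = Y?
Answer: 4433/7 ≈ 633.29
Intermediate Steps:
h(Q) = -3 + Q (h(Q) = Q - 3 = -3 + Q)
x(z) = 2 - 4*z²/7
v(-9, -1) + x(-12)*h(-5) = -9 + (2 - 4/7*(-12)²)*(-3 - 5) = -9 + (2 - 4/7*144)*(-8) = -9 + (2 - 576/7)*(-8) = -9 - 562/7*(-8) = -9 + 4496/7 = 4433/7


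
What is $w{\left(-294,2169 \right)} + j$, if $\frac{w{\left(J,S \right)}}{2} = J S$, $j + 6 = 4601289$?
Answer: $3325911$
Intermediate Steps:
$j = 4601283$ ($j = -6 + 4601289 = 4601283$)
$w{\left(J,S \right)} = 2 J S$
$w{\left(-294,2169 \right)} + j = 2 \left(-294\right) 2169 + 4601283 = -1275372 + 4601283 = 3325911$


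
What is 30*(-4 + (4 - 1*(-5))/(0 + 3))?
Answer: -30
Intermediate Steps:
30*(-4 + (4 - 1*(-5))/(0 + 3)) = 30*(-4 + (4 + 5)/3) = 30*(-4 + (⅓)*9) = 30*(-4 + 3) = 30*(-1) = -30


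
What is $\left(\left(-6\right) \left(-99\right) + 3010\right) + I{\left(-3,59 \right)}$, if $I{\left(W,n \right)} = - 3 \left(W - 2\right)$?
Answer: $3619$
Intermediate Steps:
$I{\left(W,n \right)} = 6 - 3 W$ ($I{\left(W,n \right)} = - 3 \left(-2 + W\right) = 6 - 3 W$)
$\left(\left(-6\right) \left(-99\right) + 3010\right) + I{\left(-3,59 \right)} = \left(\left(-6\right) \left(-99\right) + 3010\right) + \left(6 - -9\right) = \left(594 + 3010\right) + \left(6 + 9\right) = 3604 + 15 = 3619$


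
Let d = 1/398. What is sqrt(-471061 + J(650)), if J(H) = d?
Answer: I*sqrt(74617946246)/398 ≈ 686.34*I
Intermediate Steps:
d = 1/398 ≈ 0.0025126
J(H) = 1/398
sqrt(-471061 + J(650)) = sqrt(-471061 + 1/398) = sqrt(-187482277/398) = I*sqrt(74617946246)/398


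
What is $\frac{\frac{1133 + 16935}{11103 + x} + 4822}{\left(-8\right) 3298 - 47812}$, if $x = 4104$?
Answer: $- \frac{36673111}{564149286} \approx -0.065006$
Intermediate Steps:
$\frac{\frac{1133 + 16935}{11103 + x} + 4822}{\left(-8\right) 3298 - 47812} = \frac{\frac{1133 + 16935}{11103 + 4104} + 4822}{\left(-8\right) 3298 - 47812} = \frac{\frac{18068}{15207} + 4822}{-26384 - 47812} = \frac{18068 \cdot \frac{1}{15207} + 4822}{-74196} = \left(\frac{18068}{15207} + 4822\right) \left(- \frac{1}{74196}\right) = \frac{73346222}{15207} \left(- \frac{1}{74196}\right) = - \frac{36673111}{564149286}$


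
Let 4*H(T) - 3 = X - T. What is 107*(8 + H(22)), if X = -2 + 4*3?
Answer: 2461/4 ≈ 615.25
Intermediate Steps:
X = 10 (X = -2 + 12 = 10)
H(T) = 13/4 - T/4 (H(T) = ¾ + (10 - T)/4 = ¾ + (5/2 - T/4) = 13/4 - T/4)
107*(8 + H(22)) = 107*(8 + (13/4 - ¼*22)) = 107*(8 + (13/4 - 11/2)) = 107*(8 - 9/4) = 107*(23/4) = 2461/4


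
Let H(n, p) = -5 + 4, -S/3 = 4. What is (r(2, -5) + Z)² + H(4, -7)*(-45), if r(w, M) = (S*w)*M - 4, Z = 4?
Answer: 14445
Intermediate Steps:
S = -12 (S = -3*4 = -12)
H(n, p) = -1
r(w, M) = -4 - 12*M*w (r(w, M) = (-12*w)*M - 4 = -12*M*w - 4 = -4 - 12*M*w)
(r(2, -5) + Z)² + H(4, -7)*(-45) = ((-4 - 12*(-5)*2) + 4)² - 1*(-45) = ((-4 + 120) + 4)² + 45 = (116 + 4)² + 45 = 120² + 45 = 14400 + 45 = 14445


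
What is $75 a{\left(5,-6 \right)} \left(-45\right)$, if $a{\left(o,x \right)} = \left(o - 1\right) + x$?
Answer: $6750$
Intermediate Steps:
$a{\left(o,x \right)} = -1 + o + x$ ($a{\left(o,x \right)} = \left(-1 + o\right) + x = -1 + o + x$)
$75 a{\left(5,-6 \right)} \left(-45\right) = 75 \left(-1 + 5 - 6\right) \left(-45\right) = 75 \left(-2\right) \left(-45\right) = \left(-150\right) \left(-45\right) = 6750$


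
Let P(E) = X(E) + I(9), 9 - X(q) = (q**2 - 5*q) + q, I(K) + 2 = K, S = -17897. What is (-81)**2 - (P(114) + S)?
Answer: 36982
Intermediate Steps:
I(K) = -2 + K
X(q) = 9 - q**2 + 4*q (X(q) = 9 - ((q**2 - 5*q) + q) = 9 - (q**2 - 4*q) = 9 + (-q**2 + 4*q) = 9 - q**2 + 4*q)
P(E) = 16 - E**2 + 4*E (P(E) = (9 - E**2 + 4*E) + (-2 + 9) = (9 - E**2 + 4*E) + 7 = 16 - E**2 + 4*E)
(-81)**2 - (P(114) + S) = (-81)**2 - ((16 - 1*114**2 + 4*114) - 17897) = 6561 - ((16 - 1*12996 + 456) - 17897) = 6561 - ((16 - 12996 + 456) - 17897) = 6561 - (-12524 - 17897) = 6561 - 1*(-30421) = 6561 + 30421 = 36982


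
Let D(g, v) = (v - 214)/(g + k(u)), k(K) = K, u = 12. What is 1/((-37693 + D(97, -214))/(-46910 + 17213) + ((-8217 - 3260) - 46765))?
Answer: -1078991/62841224167 ≈ -1.7170e-5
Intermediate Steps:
D(g, v) = (-214 + v)/(12 + g) (D(g, v) = (v - 214)/(g + 12) = (-214 + v)/(12 + g))
1/((-37693 + D(97, -214))/(-46910 + 17213) + ((-8217 - 3260) - 46765)) = 1/((-37693 + (-214 - 214)/(12 + 97))/(-46910 + 17213) + ((-8217 - 3260) - 46765)) = 1/((-37693 - 428/109)/(-29697) + (-11477 - 46765)) = 1/((-37693 + (1/109)*(-428))*(-1/29697) - 58242) = 1/((-37693 - 428/109)*(-1/29697) - 58242) = 1/(-4108965/109*(-1/29697) - 58242) = 1/(1369655/1078991 - 58242) = 1/(-62841224167/1078991) = -1078991/62841224167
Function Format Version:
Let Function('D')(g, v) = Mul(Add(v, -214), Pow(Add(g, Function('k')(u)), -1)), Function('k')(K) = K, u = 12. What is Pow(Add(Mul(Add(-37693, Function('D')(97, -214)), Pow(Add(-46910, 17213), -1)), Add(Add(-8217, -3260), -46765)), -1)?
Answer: Rational(-1078991, 62841224167) ≈ -1.7170e-5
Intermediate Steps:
Function('D')(g, v) = Mul(Pow(Add(12, g), -1), Add(-214, v)) (Function('D')(g, v) = Mul(Add(v, -214), Pow(Add(g, 12), -1)) = Mul(Add(-214, v), Pow(Add(12, g), -1)) = Mul(Pow(Add(12, g), -1), Add(-214, v)))
Pow(Add(Mul(Add(-37693, Function('D')(97, -214)), Pow(Add(-46910, 17213), -1)), Add(Add(-8217, -3260), -46765)), -1) = Pow(Add(Mul(Add(-37693, Mul(Pow(Add(12, 97), -1), Add(-214, -214))), Pow(Add(-46910, 17213), -1)), Add(Add(-8217, -3260), -46765)), -1) = Pow(Add(Mul(Add(-37693, Mul(Pow(109, -1), -428)), Pow(-29697, -1)), Add(-11477, -46765)), -1) = Pow(Add(Mul(Add(-37693, Mul(Rational(1, 109), -428)), Rational(-1, 29697)), -58242), -1) = Pow(Add(Mul(Add(-37693, Rational(-428, 109)), Rational(-1, 29697)), -58242), -1) = Pow(Add(Mul(Rational(-4108965, 109), Rational(-1, 29697)), -58242), -1) = Pow(Add(Rational(1369655, 1078991), -58242), -1) = Pow(Rational(-62841224167, 1078991), -1) = Rational(-1078991, 62841224167)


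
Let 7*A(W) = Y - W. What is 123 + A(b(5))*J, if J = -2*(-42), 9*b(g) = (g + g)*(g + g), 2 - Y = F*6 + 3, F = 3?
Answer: -715/3 ≈ -238.33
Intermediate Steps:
Y = -19 (Y = 2 - (3*6 + 3) = 2 - (18 + 3) = 2 - 1*21 = 2 - 21 = -19)
b(g) = 4*g²/9 (b(g) = ((g + g)*(g + g))/9 = ((2*g)*(2*g))/9 = (4*g²)/9 = 4*g²/9)
A(W) = -19/7 - W/7 (A(W) = (-19 - W)/7 = -19/7 - W/7)
J = 84
123 + A(b(5))*J = 123 + (-19/7 - 4*5²/63)*84 = 123 + (-19/7 - 4*25/63)*84 = 123 + (-19/7 - ⅐*100/9)*84 = 123 + (-19/7 - 100/63)*84 = 123 - 271/63*84 = 123 - 1084/3 = -715/3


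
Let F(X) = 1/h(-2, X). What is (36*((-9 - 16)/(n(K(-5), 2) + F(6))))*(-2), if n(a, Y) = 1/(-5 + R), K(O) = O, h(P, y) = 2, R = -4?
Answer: 32400/7 ≈ 4628.6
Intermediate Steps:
n(a, Y) = -⅑ (n(a, Y) = 1/(-5 - 4) = 1/(-9) = -⅑)
F(X) = ½ (F(X) = 1/2 = ½)
(36*((-9 - 16)/(n(K(-5), 2) + F(6))))*(-2) = (36*((-9 - 16)/(-⅑ + ½)))*(-2) = (36*(-25/7/18))*(-2) = (36*(-25*18/7))*(-2) = (36*(-450/7))*(-2) = -16200/7*(-2) = 32400/7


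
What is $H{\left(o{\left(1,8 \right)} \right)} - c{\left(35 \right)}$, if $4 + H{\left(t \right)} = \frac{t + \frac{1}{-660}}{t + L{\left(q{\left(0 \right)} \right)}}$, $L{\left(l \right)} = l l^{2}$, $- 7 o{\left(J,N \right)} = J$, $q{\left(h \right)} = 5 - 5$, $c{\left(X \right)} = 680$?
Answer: $- \frac{450773}{660} \approx -682.99$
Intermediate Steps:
$q{\left(h \right)} = 0$
$o{\left(J,N \right)} = - \frac{J}{7}$
$L{\left(l \right)} = l^{3}$
$H{\left(t \right)} = -4 + \frac{- \frac{1}{660} + t}{t}$ ($H{\left(t \right)} = -4 + \frac{t + \frac{1}{-660}}{t + 0^{3}} = -4 + \frac{t - \frac{1}{660}}{t + 0} = -4 + \frac{- \frac{1}{660} + t}{t}$)
$H{\left(o{\left(1,8 \right)} \right)} - c{\left(35 \right)} = \left(-3 - \frac{1}{660 \left(\left(- \frac{1}{7}\right) 1\right)}\right) - 680 = \left(-3 - \frac{1}{660 \left(- \frac{1}{7}\right)}\right) - 680 = \left(-3 - - \frac{7}{660}\right) - 680 = \left(-3 + \frac{7}{660}\right) - 680 = - \frac{1973}{660} - 680 = - \frac{450773}{660}$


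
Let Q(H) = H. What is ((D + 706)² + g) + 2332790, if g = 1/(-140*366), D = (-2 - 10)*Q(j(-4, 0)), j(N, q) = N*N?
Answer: 133069562639/51240 ≈ 2.5970e+6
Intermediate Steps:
j(N, q) = N²
D = -192 (D = (-2 - 10)*(-4)² = -12*16 = -192)
g = -1/51240 (g = 1/(-51240) = -1/51240 ≈ -1.9516e-5)
((D + 706)² + g) + 2332790 = ((-192 + 706)² - 1/51240) + 2332790 = (514² - 1/51240) + 2332790 = (264196 - 1/51240) + 2332790 = 13537403039/51240 + 2332790 = 133069562639/51240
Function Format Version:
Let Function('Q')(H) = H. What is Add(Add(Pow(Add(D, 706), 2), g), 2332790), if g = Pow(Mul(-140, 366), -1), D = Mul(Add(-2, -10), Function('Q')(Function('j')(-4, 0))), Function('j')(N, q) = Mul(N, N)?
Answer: Rational(133069562639, 51240) ≈ 2.5970e+6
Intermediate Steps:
Function('j')(N, q) = Pow(N, 2)
D = -192 (D = Mul(Add(-2, -10), Pow(-4, 2)) = Mul(-12, 16) = -192)
g = Rational(-1, 51240) (g = Pow(-51240, -1) = Rational(-1, 51240) ≈ -1.9516e-5)
Add(Add(Pow(Add(D, 706), 2), g), 2332790) = Add(Add(Pow(Add(-192, 706), 2), Rational(-1, 51240)), 2332790) = Add(Add(Pow(514, 2), Rational(-1, 51240)), 2332790) = Add(Add(264196, Rational(-1, 51240)), 2332790) = Add(Rational(13537403039, 51240), 2332790) = Rational(133069562639, 51240)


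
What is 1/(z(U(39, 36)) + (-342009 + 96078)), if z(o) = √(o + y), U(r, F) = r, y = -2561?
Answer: -245931/60482059283 - I*√2522/60482059283 ≈ -4.0662e-6 - 8.3032e-10*I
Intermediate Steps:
z(o) = √(-2561 + o) (z(o) = √(o - 2561) = √(-2561 + o))
1/(z(U(39, 36)) + (-342009 + 96078)) = 1/(√(-2561 + 39) + (-342009 + 96078)) = 1/(√(-2522) - 245931) = 1/(I*√2522 - 245931) = 1/(-245931 + I*√2522)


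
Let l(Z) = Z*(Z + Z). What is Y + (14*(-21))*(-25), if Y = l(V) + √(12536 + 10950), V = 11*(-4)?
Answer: 11222 + √23486 ≈ 11375.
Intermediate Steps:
V = -44
l(Z) = 2*Z² (l(Z) = Z*(2*Z) = 2*Z²)
Y = 3872 + √23486 (Y = 2*(-44)² + √(12536 + 10950) = 2*1936 + √23486 = 3872 + √23486 ≈ 4025.3)
Y + (14*(-21))*(-25) = (3872 + √23486) + (14*(-21))*(-25) = (3872 + √23486) - 294*(-25) = (3872 + √23486) + 7350 = 11222 + √23486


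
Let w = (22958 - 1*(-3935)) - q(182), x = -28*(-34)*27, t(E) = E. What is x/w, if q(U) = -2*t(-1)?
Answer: 25704/26891 ≈ 0.95586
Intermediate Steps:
x = 25704 (x = 952*27 = 25704)
q(U) = 2 (q(U) = -2*(-1) = 2)
w = 26891 (w = (22958 - 1*(-3935)) - 1*2 = (22958 + 3935) - 2 = 26893 - 2 = 26891)
x/w = 25704/26891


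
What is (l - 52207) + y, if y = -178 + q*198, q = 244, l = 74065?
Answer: 69992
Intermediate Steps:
y = 48134 (y = -178 + 244*198 = -178 + 48312 = 48134)
(l - 52207) + y = (74065 - 52207) + 48134 = 21858 + 48134 = 69992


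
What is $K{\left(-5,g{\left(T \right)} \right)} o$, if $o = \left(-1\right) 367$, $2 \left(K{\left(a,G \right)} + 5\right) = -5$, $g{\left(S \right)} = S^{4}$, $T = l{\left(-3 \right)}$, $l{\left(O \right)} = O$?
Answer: $\frac{5505}{2} \approx 2752.5$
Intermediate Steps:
$T = -3$
$K{\left(a,G \right)} = - \frac{15}{2}$ ($K{\left(a,G \right)} = -5 + \frac{1}{2} \left(-5\right) = -5 - \frac{5}{2} = - \frac{15}{2}$)
$o = -367$
$K{\left(-5,g{\left(T \right)} \right)} o = \left(- \frac{15}{2}\right) \left(-367\right) = \frac{5505}{2}$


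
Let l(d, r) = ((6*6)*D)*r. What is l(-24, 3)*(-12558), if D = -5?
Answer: 6781320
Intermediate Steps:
l(d, r) = -180*r (l(d, r) = ((6*6)*(-5))*r = (36*(-5))*r = -180*r)
l(-24, 3)*(-12558) = -180*3*(-12558) = -540*(-12558) = 6781320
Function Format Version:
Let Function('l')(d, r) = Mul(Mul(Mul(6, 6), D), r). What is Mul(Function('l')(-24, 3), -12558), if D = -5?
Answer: 6781320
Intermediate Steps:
Function('l')(d, r) = Mul(-180, r) (Function('l')(d, r) = Mul(Mul(Mul(6, 6), -5), r) = Mul(Mul(36, -5), r) = Mul(-180, r))
Mul(Function('l')(-24, 3), -12558) = Mul(Mul(-180, 3), -12558) = Mul(-540, -12558) = 6781320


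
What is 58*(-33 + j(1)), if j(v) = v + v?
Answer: -1798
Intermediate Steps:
j(v) = 2*v
58*(-33 + j(1)) = 58*(-33 + 2*1) = 58*(-33 + 2) = 58*(-31) = -1798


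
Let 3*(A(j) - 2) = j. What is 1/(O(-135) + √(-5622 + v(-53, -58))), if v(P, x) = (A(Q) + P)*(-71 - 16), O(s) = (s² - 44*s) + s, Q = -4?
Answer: -I/(√1069 - 24030*I) ≈ 4.1615e-5 - 5.6621e-8*I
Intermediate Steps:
A(j) = 2 + j/3
O(s) = s² - 43*s
v(P, x) = -58 - 87*P (v(P, x) = ((2 + (⅓)*(-4)) + P)*(-71 - 16) = ((2 - 4/3) + P)*(-87) = (⅔ + P)*(-87) = -58 - 87*P)
1/(O(-135) + √(-5622 + v(-53, -58))) = 1/(-135*(-43 - 135) + √(-5622 + (-58 - 87*(-53)))) = 1/(-135*(-178) + √(-5622 + (-58 + 4611))) = 1/(24030 + √(-5622 + 4553)) = 1/(24030 + √(-1069)) = 1/(24030 + I*√1069)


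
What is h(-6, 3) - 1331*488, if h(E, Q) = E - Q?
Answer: -649537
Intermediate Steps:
h(-6, 3) - 1331*488 = (-6 - 1*3) - 1331*488 = (-6 - 3) - 649528 = -9 - 649528 = -649537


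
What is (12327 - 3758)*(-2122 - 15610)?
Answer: -151945508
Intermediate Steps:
(12327 - 3758)*(-2122 - 15610) = 8569*(-17732) = -151945508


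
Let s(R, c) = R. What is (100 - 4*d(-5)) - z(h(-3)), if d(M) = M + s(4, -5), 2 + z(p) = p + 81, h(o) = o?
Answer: 28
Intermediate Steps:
z(p) = 79 + p (z(p) = -2 + (p + 81) = -2 + (81 + p) = 79 + p)
d(M) = 4 + M (d(M) = M + 4 = 4 + M)
(100 - 4*d(-5)) - z(h(-3)) = (100 - 4*(4 - 5)) - (79 - 3) = (100 - 4*(-1)) - 1*76 = (100 + 4) - 76 = 104 - 76 = 28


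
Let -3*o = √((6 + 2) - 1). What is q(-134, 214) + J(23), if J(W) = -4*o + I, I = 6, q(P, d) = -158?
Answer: -152 + 4*√7/3 ≈ -148.47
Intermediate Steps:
o = -√7/3 (o = -√((6 + 2) - 1)/3 = -√(8 - 1)/3 = -√7/3 ≈ -0.88192)
J(W) = 6 + 4*√7/3 (J(W) = -(-4)*√7/3 + 6 = 4*√7/3 + 6 = 6 + 4*√7/3)
q(-134, 214) + J(23) = -158 + (6 + 4*√7/3) = -152 + 4*√7/3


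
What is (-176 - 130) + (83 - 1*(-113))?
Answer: -110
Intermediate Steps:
(-176 - 130) + (83 - 1*(-113)) = -306 + (83 + 113) = -306 + 196 = -110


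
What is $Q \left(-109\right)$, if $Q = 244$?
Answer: $-26596$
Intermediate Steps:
$Q \left(-109\right) = 244 \left(-109\right) = -26596$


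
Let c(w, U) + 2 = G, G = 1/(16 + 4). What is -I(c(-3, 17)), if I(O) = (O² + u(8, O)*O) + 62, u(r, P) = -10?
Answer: -34121/400 ≈ -85.302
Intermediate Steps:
G = 1/20 ≈ 0.050000
c(w, U) = -39/20 (c(w, U) = -2 + 1/20 = -39/20)
I(O) = 62 + O² - 10*O (I(O) = (O² - 10*O) + 62 = 62 + O² - 10*O)
-I(c(-3, 17)) = -(62 + (-39/20)² - 10*(-39/20)) = -(62 + 1521/400 + 39/2) = -1*34121/400 = -34121/400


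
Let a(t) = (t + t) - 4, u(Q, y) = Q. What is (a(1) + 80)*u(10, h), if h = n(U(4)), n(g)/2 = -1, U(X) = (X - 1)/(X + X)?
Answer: 780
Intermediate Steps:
U(X) = (-1 + X)/(2*X) (U(X) = (-1 + X)/((2*X)) = (-1 + X)*(1/(2*X)) = (-1 + X)/(2*X))
n(g) = -2 (n(g) = 2*(-1) = -2)
h = -2
a(t) = -4 + 2*t (a(t) = 2*t - 4 = -4 + 2*t)
(a(1) + 80)*u(10, h) = ((-4 + 2*1) + 80)*10 = ((-4 + 2) + 80)*10 = (-2 + 80)*10 = 78*10 = 780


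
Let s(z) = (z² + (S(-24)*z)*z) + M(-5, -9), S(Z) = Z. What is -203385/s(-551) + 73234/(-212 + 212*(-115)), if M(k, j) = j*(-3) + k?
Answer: -36169771751/12265788728 ≈ -2.9488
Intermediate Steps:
M(k, j) = k - 3*j (M(k, j) = -3*j + k = k - 3*j)
s(z) = 22 - 23*z² (s(z) = (z² + (-24*z)*z) + (-5 - 3*(-9)) = (z² - 24*z²) + (-5 + 27) = -23*z² + 22 = 22 - 23*z²)
-203385/s(-551) + 73234/(-212 + 212*(-115)) = -203385/(22 - 23*(-551)²) + 73234/(-212 + 212*(-115)) = -203385/(22 - 23*303601) + 73234/(-212 - 24380) = -203385/(22 - 6982823) + 73234/(-24592) = -203385/(-6982801) + 73234*(-1/24592) = -203385*(-1/6982801) - 36617/12296 = 29055/997543 - 36617/12296 = -36169771751/12265788728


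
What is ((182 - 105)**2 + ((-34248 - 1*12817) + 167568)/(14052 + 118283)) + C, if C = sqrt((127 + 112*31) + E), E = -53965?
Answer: 784734718/132335 + I*sqrt(50366) ≈ 5929.9 + 224.42*I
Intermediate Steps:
C = I*sqrt(50366) (C = sqrt((127 + 112*31) - 53965) = sqrt((127 + 3472) - 53965) = sqrt(3599 - 53965) = sqrt(-50366) = I*sqrt(50366) ≈ 224.42*I)
((182 - 105)**2 + ((-34248 - 1*12817) + 167568)/(14052 + 118283)) + C = ((182 - 105)**2 + ((-34248 - 1*12817) + 167568)/(14052 + 118283)) + I*sqrt(50366) = (77**2 + ((-34248 - 12817) + 167568)/132335) + I*sqrt(50366) = (5929 + (-47065 + 167568)*(1/132335)) + I*sqrt(50366) = (5929 + 120503*(1/132335)) + I*sqrt(50366) = (5929 + 120503/132335) + I*sqrt(50366) = 784734718/132335 + I*sqrt(50366)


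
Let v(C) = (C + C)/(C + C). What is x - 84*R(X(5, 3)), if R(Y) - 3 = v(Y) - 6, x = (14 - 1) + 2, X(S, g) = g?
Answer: 183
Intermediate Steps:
v(C) = 1 (v(C) = (2*C)/((2*C)) = (2*C)*(1/(2*C)) = 1)
x = 15 (x = 13 + 2 = 15)
R(Y) = -2 (R(Y) = 3 + (1 - 6) = 3 - 5 = -2)
x - 84*R(X(5, 3)) = 15 - 84*(-2) = 15 + 168 = 183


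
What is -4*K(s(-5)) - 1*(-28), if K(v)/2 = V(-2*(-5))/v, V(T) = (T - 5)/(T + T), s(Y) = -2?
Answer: 29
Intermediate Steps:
V(T) = (-5 + T)/(2*T) (V(T) = (-5 + T)/((2*T)) = (-5 + T)*(1/(2*T)) = (-5 + T)/(2*T))
K(v) = 1/(2*v) (K(v) = 2*(((-5 - 2*(-5))/(2*((-2*(-5)))))/v) = 2*(((½)*(-5 + 10)/10)/v) = 2*(((½)*(⅒)*5)/v) = 2*(1/(4*v)) = 1/(2*v))
-4*K(s(-5)) - 1*(-28) = -2/(-2) - 1*(-28) = -2*(-1)/2 + 28 = -4*(-¼) + 28 = 1 + 28 = 29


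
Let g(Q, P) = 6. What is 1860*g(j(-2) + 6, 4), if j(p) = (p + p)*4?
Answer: 11160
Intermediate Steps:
j(p) = 8*p (j(p) = (2*p)*4 = 8*p)
1860*g(j(-2) + 6, 4) = 1860*6 = 11160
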